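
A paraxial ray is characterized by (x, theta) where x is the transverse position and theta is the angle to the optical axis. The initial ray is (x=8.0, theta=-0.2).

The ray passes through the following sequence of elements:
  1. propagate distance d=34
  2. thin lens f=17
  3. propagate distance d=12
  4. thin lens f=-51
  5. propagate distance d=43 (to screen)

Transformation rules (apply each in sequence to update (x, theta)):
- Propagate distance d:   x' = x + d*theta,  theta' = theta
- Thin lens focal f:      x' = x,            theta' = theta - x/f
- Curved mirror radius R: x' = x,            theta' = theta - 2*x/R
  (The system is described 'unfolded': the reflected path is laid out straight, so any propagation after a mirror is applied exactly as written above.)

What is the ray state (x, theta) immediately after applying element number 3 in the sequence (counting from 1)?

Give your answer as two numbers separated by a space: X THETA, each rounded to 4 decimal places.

Answer: -2.0471 -0.2706

Derivation:
Initial: x=8.0000 theta=-0.2000
After 1 (propagate distance d=34): x=1.2000 theta=-0.2000
After 2 (thin lens f=17): x=1.2000 theta=-23/85 (≈-0.2706)
After 3 (propagate distance d=12): x=-174/85 (≈-2.0471) theta=-23/85 (≈-0.2706)
Rounded to 4 decimal places: x = -2.0471, theta = -0.2706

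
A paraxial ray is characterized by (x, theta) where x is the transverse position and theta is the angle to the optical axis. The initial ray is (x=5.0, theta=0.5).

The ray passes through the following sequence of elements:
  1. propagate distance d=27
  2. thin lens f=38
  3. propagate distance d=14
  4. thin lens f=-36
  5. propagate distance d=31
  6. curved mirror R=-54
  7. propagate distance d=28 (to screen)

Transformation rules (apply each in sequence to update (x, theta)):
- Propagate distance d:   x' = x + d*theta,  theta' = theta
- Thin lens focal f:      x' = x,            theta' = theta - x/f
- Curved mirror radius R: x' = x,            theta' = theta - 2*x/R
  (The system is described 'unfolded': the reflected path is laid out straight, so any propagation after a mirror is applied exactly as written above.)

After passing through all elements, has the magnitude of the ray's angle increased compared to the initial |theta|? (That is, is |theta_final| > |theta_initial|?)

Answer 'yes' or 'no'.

Answer: yes

Derivation:
Initial: x=5.0000 theta=0.5000
After 1 (propagate distance d=27): x=18.5000 theta=0.5000
After 2 (thin lens f=38): x=18.5000 theta=1/76 (≈0.0132)
After 3 (propagate distance d=14): x=355/19 (≈18.6842) theta=1/76 (≈0.0132)
After 4 (thin lens f=-36): x=355/19 (≈18.6842) theta=91/171 (≈0.5322)
After 5 (propagate distance d=31): x=6016/171 (≈35.1813) theta=91/171 (≈0.5322)
After 6 (curved mirror R=-54): x=6016/171 (≈35.1813) theta=8473/4617 (≈1.8352)
After 7 (propagate distance d=28 (to screen)): x=399676/4617 (≈86.5662) theta=8473/4617 (≈1.8352)
|theta_initial|=0.5000 |theta_final|=8473/4617 (≈1.8352) -> increased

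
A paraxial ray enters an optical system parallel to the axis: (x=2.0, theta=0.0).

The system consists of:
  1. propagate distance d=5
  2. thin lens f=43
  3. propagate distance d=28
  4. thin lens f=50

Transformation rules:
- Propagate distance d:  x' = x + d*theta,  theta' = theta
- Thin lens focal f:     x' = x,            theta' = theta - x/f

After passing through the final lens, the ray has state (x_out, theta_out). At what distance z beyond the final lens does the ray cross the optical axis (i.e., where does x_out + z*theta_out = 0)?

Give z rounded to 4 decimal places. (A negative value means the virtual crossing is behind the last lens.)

Initial: x=2.0000 theta=0.0000
After 1 (propagate distance d=5): x=2.0000 theta=0.0000
After 2 (thin lens f=43): x=2.0000 theta=-2/43 (≈-0.0465)
After 3 (propagate distance d=28): x=30/43 (≈0.6977) theta=-2/43 (≈-0.0465)
After 4 (thin lens f=50): x=30/43 (≈0.6977) theta=-13/215 (≈-0.0605)
z_focus = -x_out/theta_out = -(30/43)/(-13/215) = 150/13 ≈ 11.5385
Rounded to 4 decimal places: z = 11.5385

Answer: 11.5385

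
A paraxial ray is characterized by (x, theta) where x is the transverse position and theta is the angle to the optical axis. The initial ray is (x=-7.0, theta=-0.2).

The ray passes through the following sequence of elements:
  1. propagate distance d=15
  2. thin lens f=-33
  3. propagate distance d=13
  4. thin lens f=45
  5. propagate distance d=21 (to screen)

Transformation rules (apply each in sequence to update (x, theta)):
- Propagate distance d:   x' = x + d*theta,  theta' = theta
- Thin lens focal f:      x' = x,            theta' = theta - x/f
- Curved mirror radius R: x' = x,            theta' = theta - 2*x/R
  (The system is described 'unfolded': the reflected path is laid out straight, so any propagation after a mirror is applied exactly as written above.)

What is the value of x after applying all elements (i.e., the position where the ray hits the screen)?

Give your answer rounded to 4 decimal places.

Answer: -19.3846

Derivation:
Initial: x=-7.0000 theta=-0.2000
After 1 (propagate distance d=15): x=-10.0000 theta=-0.2000
After 2 (thin lens f=-33): x=-10.0000 theta=-83/165 (≈-0.5030)
After 3 (propagate distance d=13): x=-2729/165 (≈-16.5394) theta=-83/165 (≈-0.5030)
After 4 (thin lens f=45): x=-2729/165 (≈-16.5394) theta=-1006/7425 (≈-0.1355)
After 5 (propagate distance d=21 (to screen)): x=-47977/2475 (≈-19.3846) theta=-1006/7425 (≈-0.1355)
Rounded to 4 decimal places: x = -19.3846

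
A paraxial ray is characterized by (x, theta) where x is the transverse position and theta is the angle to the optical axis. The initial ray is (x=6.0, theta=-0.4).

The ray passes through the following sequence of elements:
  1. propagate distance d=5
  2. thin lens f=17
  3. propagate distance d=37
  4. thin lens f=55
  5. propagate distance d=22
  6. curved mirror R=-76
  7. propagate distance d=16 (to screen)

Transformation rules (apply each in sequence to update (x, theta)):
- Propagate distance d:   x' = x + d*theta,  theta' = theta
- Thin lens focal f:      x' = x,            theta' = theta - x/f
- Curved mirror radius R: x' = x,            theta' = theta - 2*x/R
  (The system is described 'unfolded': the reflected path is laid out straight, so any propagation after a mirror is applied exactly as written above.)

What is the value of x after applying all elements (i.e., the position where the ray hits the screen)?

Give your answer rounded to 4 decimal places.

Answer: -40.9829

Derivation:
Initial: x=6.0000 theta=-0.4000
After 1 (propagate distance d=5): x=4.0000 theta=-0.4000
After 2 (thin lens f=17): x=4.0000 theta=-54/85 (≈-0.6353)
After 3 (propagate distance d=37): x=-1658/85 (≈-19.5059) theta=-54/85 (≈-0.6353)
After 4 (thin lens f=55): x=-1658/85 (≈-19.5059) theta=-1312/4675 (≈-0.2806)
After 5 (propagate distance d=22): x=-25.6800 theta=-1312/4675 (≈-0.2806)
After 6 (curved mirror R=-76): x=-25.6800 theta=-16991/17765 (≈-0.9564)
After 7 (propagate distance d=16 (to screen)): x=-3640306/88825 (≈-40.9829) theta=-16991/17765 (≈-0.9564)
Rounded to 4 decimal places: x = -40.9829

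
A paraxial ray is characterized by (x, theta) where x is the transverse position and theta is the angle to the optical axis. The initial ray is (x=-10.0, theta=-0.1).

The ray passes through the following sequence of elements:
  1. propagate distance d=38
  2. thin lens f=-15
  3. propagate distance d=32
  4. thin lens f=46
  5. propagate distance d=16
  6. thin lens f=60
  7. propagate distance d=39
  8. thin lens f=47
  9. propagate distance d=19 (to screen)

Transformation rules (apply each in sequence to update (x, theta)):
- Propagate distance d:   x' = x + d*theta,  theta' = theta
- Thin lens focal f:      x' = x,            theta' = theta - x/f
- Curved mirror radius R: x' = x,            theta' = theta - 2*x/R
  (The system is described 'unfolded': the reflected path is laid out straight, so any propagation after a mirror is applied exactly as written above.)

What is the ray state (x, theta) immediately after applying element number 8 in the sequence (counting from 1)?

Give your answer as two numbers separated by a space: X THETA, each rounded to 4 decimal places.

Answer: -16.7194 1.1221

Derivation:
Initial: x=-10.0000 theta=-0.1000
After 1 (propagate distance d=38): x=-13.8000 theta=-0.1000
After 2 (thin lens f=-15): x=-13.8000 theta=-1.0200
After 3 (propagate distance d=32): x=-46.4400 theta=-1.0200
After 4 (thin lens f=46): x=-46.4400 theta=-6/575 (≈-0.0104)
After 5 (propagate distance d=16): x=-26799/575 (≈-46.6070) theta=-6/575 (≈-0.0104)
After 6 (thin lens f=60): x=-26799/575 (≈-46.6070) theta=8813/11500 (≈0.7663)
After 7 (propagate distance d=39): x=-192273/11500 (≈-16.7194) theta=8813/11500 (≈0.7663)
After 8 (thin lens f=47): x=-192273/11500 (≈-16.7194) theta=151621/135125 (≈1.1221)
Rounded to 4 decimal places: x = -16.7194, theta = 1.1221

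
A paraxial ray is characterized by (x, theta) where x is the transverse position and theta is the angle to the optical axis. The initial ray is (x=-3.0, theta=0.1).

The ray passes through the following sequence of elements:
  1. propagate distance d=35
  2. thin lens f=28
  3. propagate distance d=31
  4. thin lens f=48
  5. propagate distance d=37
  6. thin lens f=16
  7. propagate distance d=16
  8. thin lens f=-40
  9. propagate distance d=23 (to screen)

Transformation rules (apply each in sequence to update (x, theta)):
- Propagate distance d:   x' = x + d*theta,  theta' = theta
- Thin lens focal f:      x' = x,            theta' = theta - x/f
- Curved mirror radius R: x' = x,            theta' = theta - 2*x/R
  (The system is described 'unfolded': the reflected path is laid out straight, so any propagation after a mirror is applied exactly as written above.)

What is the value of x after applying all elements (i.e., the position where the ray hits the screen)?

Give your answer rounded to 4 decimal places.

Initial: x=-3.0000 theta=0.1000
After 1 (propagate distance d=35): x=0.5000 theta=0.1000
After 2 (thin lens f=28): x=0.5000 theta=23/280 (≈0.0821)
After 3 (propagate distance d=31): x=853/280 (≈3.0464) theta=23/280 (≈0.0821)
After 4 (thin lens f=48): x=853/280 (≈3.0464) theta=251/13440 (≈0.0187)
After 5 (propagate distance d=37): x=50231/13440 (≈3.7374) theta=251/13440 (≈0.0187)
After 6 (thin lens f=16): x=50231/13440 (≈3.7374) theta=-3081/14336 (≈-0.2149)
After 7 (propagate distance d=16): x=251/840 (≈0.2988) theta=-3081/14336 (≈-0.2149)
After 8 (thin lens f=-40): x=251/840 (≈0.2988) theta=-223043/1075200 (≈-0.2074)
After 9 (propagate distance d=23 (to screen)): x=-1602903/358400 (≈-4.4724) theta=-223043/1075200 (≈-0.2074)
Rounded to 4 decimal places: x = -4.4724

Answer: -4.4724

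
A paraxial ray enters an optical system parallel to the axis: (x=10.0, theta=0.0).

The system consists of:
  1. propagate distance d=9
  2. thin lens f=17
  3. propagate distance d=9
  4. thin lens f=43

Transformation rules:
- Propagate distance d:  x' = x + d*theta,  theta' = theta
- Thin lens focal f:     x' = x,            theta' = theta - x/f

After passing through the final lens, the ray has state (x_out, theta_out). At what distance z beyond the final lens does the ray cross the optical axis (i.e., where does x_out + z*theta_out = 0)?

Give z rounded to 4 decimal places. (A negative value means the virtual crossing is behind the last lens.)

Answer: 6.7451

Derivation:
Initial: x=10.0000 theta=0.0000
After 1 (propagate distance d=9): x=10.0000 theta=0.0000
After 2 (thin lens f=17): x=10.0000 theta=-10/17 (≈-0.5882)
After 3 (propagate distance d=9): x=80/17 (≈4.7059) theta=-10/17 (≈-0.5882)
After 4 (thin lens f=43): x=80/17 (≈4.7059) theta=-30/43 (≈-0.6977)
z_focus = -x_out/theta_out = -(80/17)/(-30/43) = 344/51 ≈ 6.7451
Rounded to 4 decimal places: z = 6.7451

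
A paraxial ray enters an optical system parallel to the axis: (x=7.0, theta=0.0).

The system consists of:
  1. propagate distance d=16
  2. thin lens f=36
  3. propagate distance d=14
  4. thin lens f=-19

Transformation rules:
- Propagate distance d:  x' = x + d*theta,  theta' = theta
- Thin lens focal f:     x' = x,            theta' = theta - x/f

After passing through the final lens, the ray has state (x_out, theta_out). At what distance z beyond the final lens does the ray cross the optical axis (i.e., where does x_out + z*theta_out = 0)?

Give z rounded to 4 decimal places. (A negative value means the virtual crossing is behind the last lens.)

Initial: x=7.0000 theta=0.0000
After 1 (propagate distance d=16): x=7.0000 theta=0.0000
After 2 (thin lens f=36): x=7.0000 theta=-7/36 (≈-0.1944)
After 3 (propagate distance d=14): x=77/18 (≈4.2778) theta=-7/36 (≈-0.1944)
After 4 (thin lens f=-19): x=77/18 (≈4.2778) theta=7/228 (≈0.0307)
z_focus = -x_out/theta_out = -(77/18)/(7/228) = -418/3 ≈ -139.3333
Rounded to 4 decimal places: z = -139.3333

Answer: -139.3333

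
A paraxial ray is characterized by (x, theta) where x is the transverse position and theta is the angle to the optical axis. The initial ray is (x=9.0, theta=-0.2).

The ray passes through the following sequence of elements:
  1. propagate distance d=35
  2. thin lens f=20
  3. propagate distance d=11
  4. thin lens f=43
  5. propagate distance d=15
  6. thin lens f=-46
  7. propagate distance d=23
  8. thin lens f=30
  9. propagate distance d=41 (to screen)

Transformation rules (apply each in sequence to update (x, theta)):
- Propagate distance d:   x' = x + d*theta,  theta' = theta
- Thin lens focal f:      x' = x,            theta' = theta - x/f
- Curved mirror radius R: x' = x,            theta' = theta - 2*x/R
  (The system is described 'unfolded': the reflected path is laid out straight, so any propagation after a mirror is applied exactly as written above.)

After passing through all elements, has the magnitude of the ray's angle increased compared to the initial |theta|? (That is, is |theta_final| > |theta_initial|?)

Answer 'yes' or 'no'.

Initial: x=9.0000 theta=-0.2000
After 1 (propagate distance d=35): x=2.0000 theta=-0.2000
After 2 (thin lens f=20): x=2.0000 theta=-0.3000
After 3 (propagate distance d=11): x=-1.3000 theta=-0.3000
After 4 (thin lens f=43): x=-1.3000 theta=-58/215 (≈-0.2698)
After 5 (propagate distance d=15): x=-2299/430 (≈-5.3465) theta=-58/215 (≈-0.2698)
After 6 (thin lens f=-46): x=-2299/430 (≈-5.3465) theta=-1527/3956 (≈-0.3860)
After 7 (propagate distance d=23): x=-12233/860 (≈-14.2244) theta=-1527/3956 (≈-0.3860)
After 8 (thin lens f=30): x=-12233/860 (≈-14.2244) theta=52309/593400 (≈0.0882)
After 9 (propagate distance d=41 (to screen)): x=-6296101/593400 (≈-10.6102) theta=52309/593400 (≈0.0882)
|theta_initial|=0.2000 |theta_final|=52309/593400 (≈0.0882) -> not increased

Answer: no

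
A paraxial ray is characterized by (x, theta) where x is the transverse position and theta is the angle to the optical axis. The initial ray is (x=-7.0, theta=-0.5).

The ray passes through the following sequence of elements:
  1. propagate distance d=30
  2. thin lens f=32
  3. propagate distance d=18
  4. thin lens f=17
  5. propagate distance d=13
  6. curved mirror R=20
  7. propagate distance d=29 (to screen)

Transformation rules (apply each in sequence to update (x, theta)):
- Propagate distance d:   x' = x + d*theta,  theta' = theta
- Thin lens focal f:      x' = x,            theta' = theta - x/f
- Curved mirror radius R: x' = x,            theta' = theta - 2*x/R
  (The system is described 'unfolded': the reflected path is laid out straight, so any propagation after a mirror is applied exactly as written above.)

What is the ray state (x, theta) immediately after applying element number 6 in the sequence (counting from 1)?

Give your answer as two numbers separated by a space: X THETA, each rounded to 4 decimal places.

Answer: -1.9449 1.4776

Derivation:
Initial: x=-7.0000 theta=-0.5000
After 1 (propagate distance d=30): x=-22.0000 theta=-0.5000
After 2 (thin lens f=32): x=-22.0000 theta=0.1875
After 3 (propagate distance d=18): x=-18.6250 theta=0.1875
After 4 (thin lens f=17): x=-18.6250 theta=349/272 (≈1.2831)
After 5 (propagate distance d=13): x=-529/272 (≈-1.9449) theta=349/272 (≈1.2831)
After 6 (curved mirror R=20): x=-529/272 (≈-1.9449) theta=4019/2720 (≈1.4776)
Rounded to 4 decimal places: x = -1.9449, theta = 1.4776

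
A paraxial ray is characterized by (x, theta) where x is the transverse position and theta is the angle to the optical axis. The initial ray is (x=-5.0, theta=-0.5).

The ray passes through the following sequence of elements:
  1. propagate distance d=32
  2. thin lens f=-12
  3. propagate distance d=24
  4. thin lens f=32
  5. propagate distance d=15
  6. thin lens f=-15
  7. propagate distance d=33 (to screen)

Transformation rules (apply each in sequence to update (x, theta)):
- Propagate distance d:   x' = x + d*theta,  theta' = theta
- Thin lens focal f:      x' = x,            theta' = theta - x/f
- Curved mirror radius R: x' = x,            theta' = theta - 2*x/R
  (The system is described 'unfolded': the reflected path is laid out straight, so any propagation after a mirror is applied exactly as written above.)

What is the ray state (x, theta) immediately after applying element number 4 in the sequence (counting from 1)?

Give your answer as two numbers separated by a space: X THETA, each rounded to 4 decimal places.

Initial: x=-5.0000 theta=-0.5000
After 1 (propagate distance d=32): x=-21.0000 theta=-0.5000
After 2 (thin lens f=-12): x=-21.0000 theta=-2.2500
After 3 (propagate distance d=24): x=-75.0000 theta=-2.2500
After 4 (thin lens f=32): x=-75.0000 theta=3/32 (≈0.0938)
Rounded to 4 decimal places: x = -75.0000, theta = 0.0938

Answer: -75.0000 0.0938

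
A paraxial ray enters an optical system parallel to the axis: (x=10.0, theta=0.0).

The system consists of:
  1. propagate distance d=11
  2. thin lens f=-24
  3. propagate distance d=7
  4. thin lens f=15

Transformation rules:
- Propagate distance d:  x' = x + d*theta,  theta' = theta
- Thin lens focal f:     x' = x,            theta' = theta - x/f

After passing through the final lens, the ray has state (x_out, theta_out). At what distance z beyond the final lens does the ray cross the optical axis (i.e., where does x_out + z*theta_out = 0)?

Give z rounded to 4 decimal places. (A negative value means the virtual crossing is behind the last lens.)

Initial: x=10.0000 theta=0.0000
After 1 (propagate distance d=11): x=10.0000 theta=0.0000
After 2 (thin lens f=-24): x=10.0000 theta=5/12 (≈0.4167)
After 3 (propagate distance d=7): x=155/12 (≈12.9167) theta=5/12 (≈0.4167)
After 4 (thin lens f=15): x=155/12 (≈12.9167) theta=-4/9 (≈-0.4444)
z_focus = -x_out/theta_out = -(155/12)/(-4/9) = 29.0625
Rounded to 4 decimal places: z = 29.0625

Answer: 29.0625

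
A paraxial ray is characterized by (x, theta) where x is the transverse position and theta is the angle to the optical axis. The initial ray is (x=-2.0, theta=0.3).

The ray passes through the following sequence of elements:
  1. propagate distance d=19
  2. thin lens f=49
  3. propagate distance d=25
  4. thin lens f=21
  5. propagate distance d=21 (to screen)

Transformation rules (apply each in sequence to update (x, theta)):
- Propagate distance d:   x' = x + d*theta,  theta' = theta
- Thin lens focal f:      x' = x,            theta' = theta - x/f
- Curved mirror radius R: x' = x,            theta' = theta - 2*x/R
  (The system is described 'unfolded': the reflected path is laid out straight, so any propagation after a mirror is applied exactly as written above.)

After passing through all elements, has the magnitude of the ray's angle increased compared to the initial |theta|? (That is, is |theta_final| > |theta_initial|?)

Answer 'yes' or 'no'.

Answer: no

Derivation:
Initial: x=-2.0000 theta=0.3000
After 1 (propagate distance d=19): x=3.7000 theta=0.3000
After 2 (thin lens f=49): x=3.7000 theta=11/49 (≈0.2245)
After 3 (propagate distance d=25): x=4563/490 (≈9.3122) theta=11/49 (≈0.2245)
After 4 (thin lens f=21): x=4563/490 (≈9.3122) theta=-751/3430 (≈-0.2190)
After 5 (propagate distance d=21 (to screen)): x=33/7 (≈4.7143) theta=-751/3430 (≈-0.2190)
|theta_initial|=0.3000 |theta_final|=751/3430 (≈0.2190) -> not increased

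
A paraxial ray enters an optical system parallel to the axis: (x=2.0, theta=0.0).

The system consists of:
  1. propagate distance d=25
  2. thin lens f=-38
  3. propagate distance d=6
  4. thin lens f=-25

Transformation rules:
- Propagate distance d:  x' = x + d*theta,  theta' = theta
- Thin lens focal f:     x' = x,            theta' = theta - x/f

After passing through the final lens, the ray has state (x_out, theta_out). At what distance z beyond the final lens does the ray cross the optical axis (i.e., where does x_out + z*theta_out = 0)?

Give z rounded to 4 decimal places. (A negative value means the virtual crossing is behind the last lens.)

Initial: x=2.0000 theta=0.0000
After 1 (propagate distance d=25): x=2.0000 theta=0.0000
After 2 (thin lens f=-38): x=2.0000 theta=1/19 (≈0.0526)
After 3 (propagate distance d=6): x=44/19 (≈2.3158) theta=1/19 (≈0.0526)
After 4 (thin lens f=-25): x=44/19 (≈2.3158) theta=69/475 (≈0.1453)
z_focus = -x_out/theta_out = -(44/19)/(69/475) = -1100/69 ≈ -15.9420
Rounded to 4 decimal places: z = -15.9420

Answer: -15.9420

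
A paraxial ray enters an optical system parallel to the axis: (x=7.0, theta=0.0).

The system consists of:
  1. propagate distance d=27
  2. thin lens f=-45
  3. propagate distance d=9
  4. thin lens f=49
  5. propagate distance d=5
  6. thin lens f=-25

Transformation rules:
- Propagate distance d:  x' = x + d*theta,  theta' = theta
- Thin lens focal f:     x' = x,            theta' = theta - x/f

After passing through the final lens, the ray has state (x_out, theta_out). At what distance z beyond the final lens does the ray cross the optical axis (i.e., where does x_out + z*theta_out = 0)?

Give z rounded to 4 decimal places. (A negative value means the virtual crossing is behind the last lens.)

Initial: x=7.0000 theta=0.0000
After 1 (propagate distance d=27): x=7.0000 theta=0.0000
After 2 (thin lens f=-45): x=7.0000 theta=7/45 (≈0.1556)
After 3 (propagate distance d=9): x=8.4000 theta=7/45 (≈0.1556)
After 4 (thin lens f=49): x=8.4000 theta=-1/63 (≈-0.0159)
After 5 (propagate distance d=5): x=2621/315 (≈8.3206) theta=-1/63 (≈-0.0159)
After 6 (thin lens f=-25): x=2621/315 (≈8.3206) theta=832/2625 (≈0.3170)
z_focus = -x_out/theta_out = -(2621/315)/(832/2625) = -65525/2496 ≈ -26.2520
Rounded to 4 decimal places: z = -26.2520

Answer: -26.2520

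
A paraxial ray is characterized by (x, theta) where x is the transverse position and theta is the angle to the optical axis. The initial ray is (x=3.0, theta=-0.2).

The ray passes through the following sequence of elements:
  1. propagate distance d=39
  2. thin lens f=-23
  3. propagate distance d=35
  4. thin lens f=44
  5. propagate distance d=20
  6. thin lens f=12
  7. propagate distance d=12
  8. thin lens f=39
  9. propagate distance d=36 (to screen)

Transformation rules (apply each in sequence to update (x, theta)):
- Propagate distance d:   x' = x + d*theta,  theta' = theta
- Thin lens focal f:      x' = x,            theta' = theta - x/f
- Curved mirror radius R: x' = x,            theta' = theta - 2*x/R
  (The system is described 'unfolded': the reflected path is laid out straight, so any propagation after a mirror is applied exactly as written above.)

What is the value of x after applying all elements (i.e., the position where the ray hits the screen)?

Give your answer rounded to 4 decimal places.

Answer: 56.7247

Derivation:
Initial: x=3.0000 theta=-0.2000
After 1 (propagate distance d=39): x=-4.8000 theta=-0.2000
After 2 (thin lens f=-23): x=-4.8000 theta=-47/115 (≈-0.4087)
After 3 (propagate distance d=35): x=-2197/115 (≈-19.1043) theta=-47/115 (≈-0.4087)
After 4 (thin lens f=44): x=-2197/115 (≈-19.1043) theta=129/5060 (≈0.0255)
After 5 (propagate distance d=20): x=-23522/1265 (≈-18.5945) theta=129/5060 (≈0.0255)
After 6 (thin lens f=12): x=-23522/1265 (≈-18.5945) theta=23909/15180 (≈1.5750)
After 7 (propagate distance d=12): x=387/1265 (≈0.3059) theta=23909/15180 (≈1.5750)
After 8 (thin lens f=39): x=387/1265 (≈0.3059) theta=309269/197340 (≈1.5672)
After 9 (propagate distance d=36 (to screen)): x=932838/16445 (≈56.7247) theta=309269/197340 (≈1.5672)
Rounded to 4 decimal places: x = 56.7247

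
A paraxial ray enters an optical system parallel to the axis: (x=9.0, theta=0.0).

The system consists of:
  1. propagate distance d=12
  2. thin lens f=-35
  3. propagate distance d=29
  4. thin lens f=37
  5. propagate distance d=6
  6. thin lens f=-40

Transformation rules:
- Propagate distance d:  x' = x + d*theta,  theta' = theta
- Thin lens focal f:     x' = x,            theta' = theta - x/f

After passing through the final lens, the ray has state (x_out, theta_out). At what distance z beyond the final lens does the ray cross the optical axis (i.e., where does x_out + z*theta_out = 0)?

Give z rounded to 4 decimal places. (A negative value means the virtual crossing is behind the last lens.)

Initial: x=9.0000 theta=0.0000
After 1 (propagate distance d=12): x=9.0000 theta=0.0000
After 2 (thin lens f=-35): x=9.0000 theta=9/35 (≈0.2571)
After 3 (propagate distance d=29): x=576/35 (≈16.4571) theta=9/35 (≈0.2571)
After 4 (thin lens f=37): x=576/35 (≈16.4571) theta=-243/1295 (≈-0.1876)
After 5 (propagate distance d=6): x=19854/1295 (≈15.3313) theta=-243/1295 (≈-0.1876)
After 6 (thin lens f=-40): x=19854/1295 (≈15.3313) theta=5067/25900 (≈0.1956)
z_focus = -x_out/theta_out = -(19854/1295)/(5067/25900) = -44120/563 ≈ -78.3659
Rounded to 4 decimal places: z = -78.3659

Answer: -78.3659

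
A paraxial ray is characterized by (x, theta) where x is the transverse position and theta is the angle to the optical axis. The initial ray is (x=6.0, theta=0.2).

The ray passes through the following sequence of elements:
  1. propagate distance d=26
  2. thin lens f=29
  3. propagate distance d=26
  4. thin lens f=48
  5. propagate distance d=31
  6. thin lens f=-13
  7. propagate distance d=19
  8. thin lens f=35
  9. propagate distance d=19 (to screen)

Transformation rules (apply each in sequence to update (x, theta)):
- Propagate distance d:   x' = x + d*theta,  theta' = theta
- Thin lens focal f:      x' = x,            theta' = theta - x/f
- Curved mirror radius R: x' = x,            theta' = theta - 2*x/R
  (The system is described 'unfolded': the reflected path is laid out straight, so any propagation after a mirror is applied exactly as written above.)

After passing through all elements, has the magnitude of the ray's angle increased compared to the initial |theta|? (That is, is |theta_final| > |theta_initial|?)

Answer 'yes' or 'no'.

Answer: no

Derivation:
Initial: x=6.0000 theta=0.2000
After 1 (propagate distance d=26): x=11.2000 theta=0.2000
After 2 (thin lens f=29): x=11.2000 theta=-27/145 (≈-0.1862)
After 3 (propagate distance d=26): x=922/145 (≈6.3586) theta=-27/145 (≈-0.1862)
After 4 (thin lens f=48): x=922/145 (≈6.3586) theta=-1109/3480 (≈-0.3187)
After 5 (propagate distance d=31): x=-12251/3480 (≈-3.5204) theta=-1109/3480 (≈-0.3187)
After 6 (thin lens f=-13): x=-12251/3480 (≈-3.5204) theta=-6667/11310 (≈-0.5895)
After 7 (propagate distance d=19): x=-44397/3016 (≈-14.7205) theta=-6667/11310 (≈-0.5895)
After 8 (thin lens f=35): x=-44397/3016 (≈-14.7205) theta=-10697/63336 (≈-0.1689)
After 9 (propagate distance d=19 (to screen)): x=-283895/15834 (≈-17.9295) theta=-10697/63336 (≈-0.1689)
|theta_initial|=0.2000 |theta_final|=10697/63336 (≈0.1689) -> not increased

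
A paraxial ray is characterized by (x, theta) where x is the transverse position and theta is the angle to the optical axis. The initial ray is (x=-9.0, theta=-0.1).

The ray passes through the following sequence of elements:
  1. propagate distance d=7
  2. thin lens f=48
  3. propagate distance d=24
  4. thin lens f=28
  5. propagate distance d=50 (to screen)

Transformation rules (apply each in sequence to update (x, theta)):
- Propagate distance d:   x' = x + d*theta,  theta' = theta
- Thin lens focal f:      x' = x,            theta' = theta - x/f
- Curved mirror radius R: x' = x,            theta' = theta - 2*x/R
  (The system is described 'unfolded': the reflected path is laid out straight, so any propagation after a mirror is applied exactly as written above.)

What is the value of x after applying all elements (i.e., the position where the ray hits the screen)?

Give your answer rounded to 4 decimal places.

Initial: x=-9.0000 theta=-0.1000
After 1 (propagate distance d=7): x=-9.7000 theta=-0.1000
After 2 (thin lens f=48): x=-9.7000 theta=49/480 (≈0.1021)
After 3 (propagate distance d=24): x=-7.2500 theta=49/480 (≈0.1021)
After 4 (thin lens f=28): x=-7.2500 theta=1213/3360 (≈0.3610)
After 5 (propagate distance d=50 (to screen)): x=3629/336 (≈10.8006) theta=1213/3360 (≈0.3610)
Rounded to 4 decimal places: x = 10.8006

Answer: 10.8006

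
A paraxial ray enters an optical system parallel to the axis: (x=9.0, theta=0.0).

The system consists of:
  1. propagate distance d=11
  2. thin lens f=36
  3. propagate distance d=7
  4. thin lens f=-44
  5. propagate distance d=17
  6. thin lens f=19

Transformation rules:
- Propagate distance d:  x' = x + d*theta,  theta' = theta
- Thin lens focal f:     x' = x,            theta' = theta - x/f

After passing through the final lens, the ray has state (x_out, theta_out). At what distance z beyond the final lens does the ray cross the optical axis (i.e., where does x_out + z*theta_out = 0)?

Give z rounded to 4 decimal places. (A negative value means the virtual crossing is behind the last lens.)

Initial: x=9.0000 theta=0.0000
After 1 (propagate distance d=11): x=9.0000 theta=0.0000
After 2 (thin lens f=36): x=9.0000 theta=-0.2500
After 3 (propagate distance d=7): x=7.2500 theta=-0.2500
After 4 (thin lens f=-44): x=7.2500 theta=-15/176 (≈-0.0852)
After 5 (propagate distance d=17): x=1021/176 (≈5.8011) theta=-15/176 (≈-0.0852)
After 6 (thin lens f=19): x=1021/176 (≈5.8011) theta=-653/1672 (≈-0.3906)
z_focus = -x_out/theta_out = -(1021/176)/(-653/1672) = 19399/1306 ≈ 14.8538
Rounded to 4 decimal places: z = 14.8538

Answer: 14.8538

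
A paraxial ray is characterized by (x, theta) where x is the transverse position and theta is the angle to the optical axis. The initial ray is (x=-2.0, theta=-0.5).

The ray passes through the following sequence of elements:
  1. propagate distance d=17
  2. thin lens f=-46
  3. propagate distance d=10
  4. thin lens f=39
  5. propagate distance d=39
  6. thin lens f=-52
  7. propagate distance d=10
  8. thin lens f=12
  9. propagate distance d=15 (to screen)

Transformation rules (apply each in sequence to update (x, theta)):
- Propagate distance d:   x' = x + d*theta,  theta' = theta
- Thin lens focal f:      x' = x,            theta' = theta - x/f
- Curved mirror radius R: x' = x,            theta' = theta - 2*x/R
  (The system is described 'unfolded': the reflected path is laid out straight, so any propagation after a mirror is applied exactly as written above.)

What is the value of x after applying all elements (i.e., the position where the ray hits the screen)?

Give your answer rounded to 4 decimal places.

Answer: -3.1306

Derivation:
Initial: x=-2.0000 theta=-0.5000
After 1 (propagate distance d=17): x=-10.5000 theta=-0.5000
After 2 (thin lens f=-46): x=-10.5000 theta=-67/92 (≈-0.7283)
After 3 (propagate distance d=10): x=-409/23 (≈-17.7826) theta=-67/92 (≈-0.7283)
After 4 (thin lens f=39): x=-409/23 (≈-17.7826) theta=-977/3588 (≈-0.2723)
After 5 (propagate distance d=39): x=-2613/92 (≈-28.4022) theta=-977/3588 (≈-0.2723)
After 6 (thin lens f=-52): x=-2613/92 (≈-28.4022) theta=-11747/14352 (≈-0.8185)
After 7 (propagate distance d=10): x=-262549/7176 (≈-36.5871) theta=-11747/14352 (≈-0.8185)
After 8 (thin lens f=12): x=-262549/7176 (≈-36.5871) theta=192067/86112 (≈2.2304)
After 9 (propagate distance d=15 (to screen)): x=-3907/1248 (≈-3.1306) theta=192067/86112 (≈2.2304)
Rounded to 4 decimal places: x = -3.1306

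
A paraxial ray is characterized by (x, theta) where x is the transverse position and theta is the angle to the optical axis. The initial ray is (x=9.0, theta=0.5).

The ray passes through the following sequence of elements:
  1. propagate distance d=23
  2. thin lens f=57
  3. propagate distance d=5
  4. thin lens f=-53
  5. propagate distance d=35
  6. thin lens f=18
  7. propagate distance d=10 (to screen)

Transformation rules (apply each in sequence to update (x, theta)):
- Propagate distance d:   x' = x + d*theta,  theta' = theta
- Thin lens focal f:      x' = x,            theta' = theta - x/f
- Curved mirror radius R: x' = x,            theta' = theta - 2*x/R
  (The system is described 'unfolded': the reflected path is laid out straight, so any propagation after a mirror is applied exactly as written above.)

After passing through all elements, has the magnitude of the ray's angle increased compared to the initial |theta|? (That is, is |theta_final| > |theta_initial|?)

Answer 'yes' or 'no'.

Initial: x=9.0000 theta=0.5000
After 1 (propagate distance d=23): x=20.5000 theta=0.5000
After 2 (thin lens f=57): x=20.5000 theta=8/57 (≈0.1404)
After 3 (propagate distance d=5): x=2417/114 (≈21.2018) theta=8/57 (≈0.1404)
After 4 (thin lens f=-53): x=2417/114 (≈21.2018) theta=3265/6042 (≈0.5404)
After 5 (propagate distance d=35): x=40396/1007 (≈40.1152) theta=3265/6042 (≈0.5404)
After 6 (thin lens f=18): x=40396/1007 (≈40.1152) theta=-30601/18126 (≈-1.6882)
After 7 (propagate distance d=10 (to screen)): x=210559/9063 (≈23.2328) theta=-30601/18126 (≈-1.6882)
|theta_initial|=0.5000 |theta_final|=30601/18126 (≈1.6882) -> increased

Answer: yes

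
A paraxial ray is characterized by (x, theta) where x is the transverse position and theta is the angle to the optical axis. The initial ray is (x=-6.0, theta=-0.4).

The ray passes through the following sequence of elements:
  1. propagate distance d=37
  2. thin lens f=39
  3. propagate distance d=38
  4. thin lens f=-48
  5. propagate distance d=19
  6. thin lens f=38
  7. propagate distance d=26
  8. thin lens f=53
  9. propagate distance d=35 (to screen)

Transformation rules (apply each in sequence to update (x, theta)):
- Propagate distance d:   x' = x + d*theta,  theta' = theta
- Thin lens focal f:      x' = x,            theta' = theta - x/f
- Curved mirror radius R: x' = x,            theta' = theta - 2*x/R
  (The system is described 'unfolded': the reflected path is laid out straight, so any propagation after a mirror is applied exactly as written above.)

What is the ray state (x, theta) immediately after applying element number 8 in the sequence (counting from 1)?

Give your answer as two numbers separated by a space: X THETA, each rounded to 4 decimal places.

Answer: -11.1906 0.5280

Derivation:
Initial: x=-6.0000 theta=-0.4000
After 1 (propagate distance d=37): x=-20.8000 theta=-0.4000
After 2 (thin lens f=39): x=-20.8000 theta=2/15 (≈0.1333)
After 3 (propagate distance d=38): x=-236/15 (≈-15.7333) theta=2/15 (≈0.1333)
After 4 (thin lens f=-48): x=-236/15 (≈-15.7333) theta=-7/36 (≈-0.1944)
After 5 (propagate distance d=19): x=-3497/180 (≈-19.4278) theta=-7/36 (≈-0.1944)
After 6 (thin lens f=38): x=-3497/180 (≈-19.4278) theta=2167/6840 (≈0.3168)
After 7 (propagate distance d=26): x=-9568/855 (≈-11.1906) theta=2167/6840 (≈0.3168)
After 8 (thin lens f=53): x=-9568/855 (≈-11.1906) theta=38279/72504 (≈0.5280)
Rounded to 4 decimal places: x = -11.1906, theta = 0.5280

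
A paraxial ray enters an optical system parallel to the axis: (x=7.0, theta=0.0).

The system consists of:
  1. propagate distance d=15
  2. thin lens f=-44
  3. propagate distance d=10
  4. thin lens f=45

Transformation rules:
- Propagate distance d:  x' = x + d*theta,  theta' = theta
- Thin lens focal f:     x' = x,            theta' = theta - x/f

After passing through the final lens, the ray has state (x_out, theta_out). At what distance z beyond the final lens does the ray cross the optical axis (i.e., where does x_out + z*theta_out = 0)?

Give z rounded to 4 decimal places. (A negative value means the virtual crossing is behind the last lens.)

Answer: 270.0000

Derivation:
Initial: x=7.0000 theta=0.0000
After 1 (propagate distance d=15): x=7.0000 theta=0.0000
After 2 (thin lens f=-44): x=7.0000 theta=7/44 (≈0.1591)
After 3 (propagate distance d=10): x=189/22 (≈8.5909) theta=7/44 (≈0.1591)
After 4 (thin lens f=45): x=189/22 (≈8.5909) theta=-7/220 (≈-0.0318)
z_focus = -x_out/theta_out = -(189/22)/(-7/220) = 270.0000
Rounded to 4 decimal places: z = 270.0000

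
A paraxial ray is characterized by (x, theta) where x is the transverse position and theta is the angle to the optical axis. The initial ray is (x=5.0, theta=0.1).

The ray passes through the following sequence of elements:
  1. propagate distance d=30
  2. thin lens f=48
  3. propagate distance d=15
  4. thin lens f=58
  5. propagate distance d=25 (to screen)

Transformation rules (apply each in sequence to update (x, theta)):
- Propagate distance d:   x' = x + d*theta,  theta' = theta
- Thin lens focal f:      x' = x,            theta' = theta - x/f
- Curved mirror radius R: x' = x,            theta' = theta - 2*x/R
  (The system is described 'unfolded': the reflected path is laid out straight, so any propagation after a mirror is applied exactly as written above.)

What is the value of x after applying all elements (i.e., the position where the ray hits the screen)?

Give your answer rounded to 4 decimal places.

Initial: x=5.0000 theta=0.1000
After 1 (propagate distance d=30): x=8.0000 theta=0.1000
After 2 (thin lens f=48): x=8.0000 theta=-1/15 (≈-0.0667)
After 3 (propagate distance d=15): x=7.0000 theta=-1/15 (≈-0.0667)
After 4 (thin lens f=58): x=7.0000 theta=-163/870 (≈-0.1874)
After 5 (propagate distance d=25 (to screen)): x=403/174 (≈2.3161) theta=-163/870 (≈-0.1874)
Rounded to 4 decimal places: x = 2.3161

Answer: 2.3161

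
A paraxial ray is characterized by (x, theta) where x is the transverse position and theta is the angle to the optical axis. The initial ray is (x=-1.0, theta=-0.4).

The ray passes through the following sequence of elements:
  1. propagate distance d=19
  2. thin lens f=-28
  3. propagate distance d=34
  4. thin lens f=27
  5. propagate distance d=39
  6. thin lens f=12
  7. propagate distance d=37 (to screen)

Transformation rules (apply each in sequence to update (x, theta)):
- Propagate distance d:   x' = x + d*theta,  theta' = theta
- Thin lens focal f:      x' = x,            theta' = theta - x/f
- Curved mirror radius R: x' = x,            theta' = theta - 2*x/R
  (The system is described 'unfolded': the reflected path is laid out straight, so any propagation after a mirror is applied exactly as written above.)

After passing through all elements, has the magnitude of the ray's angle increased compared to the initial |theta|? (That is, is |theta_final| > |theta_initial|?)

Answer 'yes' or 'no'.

Answer: yes

Derivation:
Initial: x=-1.0000 theta=-0.4000
After 1 (propagate distance d=19): x=-8.6000 theta=-0.4000
After 2 (thin lens f=-28): x=-8.6000 theta=-99/140 (≈-0.7071)
After 3 (propagate distance d=34): x=-457/14 (≈-32.6429) theta=-99/140 (≈-0.7071)
After 4 (thin lens f=27): x=-457/14 (≈-32.6429) theta=271/540 (≈0.5019)
After 5 (propagate distance d=39): x=-16469/1260 (≈-13.0706) theta=271/540 (≈0.5019)
After 6 (thin lens f=12): x=-16469/1260 (≈-13.0706) theta=891/560 (≈1.5911)
After 7 (propagate distance d=37 (to screen)): x=230827/5040 (≈45.7990) theta=891/560 (≈1.5911)
|theta_initial|=0.4000 |theta_final|=891/560 (≈1.5911) -> increased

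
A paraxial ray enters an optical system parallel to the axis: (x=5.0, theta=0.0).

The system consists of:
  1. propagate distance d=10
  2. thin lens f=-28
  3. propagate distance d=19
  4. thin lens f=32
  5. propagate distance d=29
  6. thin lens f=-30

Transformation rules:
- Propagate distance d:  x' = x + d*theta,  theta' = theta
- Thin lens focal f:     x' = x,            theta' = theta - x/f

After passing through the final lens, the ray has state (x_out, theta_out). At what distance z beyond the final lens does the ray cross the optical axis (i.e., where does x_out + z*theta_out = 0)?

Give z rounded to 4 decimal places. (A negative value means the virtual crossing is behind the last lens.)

Initial: x=5.0000 theta=0.0000
After 1 (propagate distance d=10): x=5.0000 theta=0.0000
After 2 (thin lens f=-28): x=5.0000 theta=5/28 (≈0.1786)
After 3 (propagate distance d=19): x=235/28 (≈8.3929) theta=5/28 (≈0.1786)
After 4 (thin lens f=32): x=235/28 (≈8.3929) theta=-75/896 (≈-0.0837)
After 5 (propagate distance d=29): x=5345/896 (≈5.9654) theta=-75/896 (≈-0.0837)
After 6 (thin lens f=-30): x=5345/896 (≈5.9654) theta=619/5376 (≈0.1151)
z_focus = -x_out/theta_out = -(5345/896)/(619/5376) = -32070/619 ≈ -51.8094
Rounded to 4 decimal places: z = -51.8094

Answer: -51.8094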